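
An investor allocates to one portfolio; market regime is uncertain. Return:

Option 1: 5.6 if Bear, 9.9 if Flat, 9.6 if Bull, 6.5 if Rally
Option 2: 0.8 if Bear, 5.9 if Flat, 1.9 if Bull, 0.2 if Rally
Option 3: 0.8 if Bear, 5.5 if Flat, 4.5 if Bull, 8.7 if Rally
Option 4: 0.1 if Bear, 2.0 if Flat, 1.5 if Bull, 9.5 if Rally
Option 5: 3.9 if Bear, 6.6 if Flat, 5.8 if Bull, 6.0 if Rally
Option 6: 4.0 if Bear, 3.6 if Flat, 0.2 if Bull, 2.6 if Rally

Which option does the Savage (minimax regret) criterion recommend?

Column bests: Bear=5.6, Flat=9.9, Bull=9.6, Rally=9.5.
Option 1 regrets: 0.0, 0.0, 0.0, 3.0 → max 3.0
Option 2 regrets: 4.8, 4.0, 7.7, 9.3 → max 9.3
Option 3 regrets: 4.8, 4.4, 5.1, 0.8 → max 5.1
Option 4 regrets: 5.5, 7.9, 8.1, 0.0 → max 8.1
Option 5 regrets: 1.7, 3.3, 3.8, 3.5 → max 3.8
Option 6 regrets: 1.6, 6.3, 9.4, 6.9 → max 9.4
Smallest max regret = 3.0 → Option 1.

Option 1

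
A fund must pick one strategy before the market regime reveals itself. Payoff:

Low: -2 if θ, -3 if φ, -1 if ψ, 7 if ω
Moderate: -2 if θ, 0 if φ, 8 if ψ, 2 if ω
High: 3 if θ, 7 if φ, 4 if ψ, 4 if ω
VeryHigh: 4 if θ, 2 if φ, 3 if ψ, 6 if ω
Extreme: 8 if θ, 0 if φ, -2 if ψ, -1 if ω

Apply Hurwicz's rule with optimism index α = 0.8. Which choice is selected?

Low: 0.8·7 + 0.2·(-3) = 5
Moderate: 0.8·8 + 0.2·(-2) = 6
High: 0.8·7 + 0.2·3 = 6.2
VeryHigh: 0.8·6 + 0.2·2 = 5.2
Extreme: 0.8·8 + 0.2·(-2) = 6
Highest Hurwicz score = 6.2 → High.

High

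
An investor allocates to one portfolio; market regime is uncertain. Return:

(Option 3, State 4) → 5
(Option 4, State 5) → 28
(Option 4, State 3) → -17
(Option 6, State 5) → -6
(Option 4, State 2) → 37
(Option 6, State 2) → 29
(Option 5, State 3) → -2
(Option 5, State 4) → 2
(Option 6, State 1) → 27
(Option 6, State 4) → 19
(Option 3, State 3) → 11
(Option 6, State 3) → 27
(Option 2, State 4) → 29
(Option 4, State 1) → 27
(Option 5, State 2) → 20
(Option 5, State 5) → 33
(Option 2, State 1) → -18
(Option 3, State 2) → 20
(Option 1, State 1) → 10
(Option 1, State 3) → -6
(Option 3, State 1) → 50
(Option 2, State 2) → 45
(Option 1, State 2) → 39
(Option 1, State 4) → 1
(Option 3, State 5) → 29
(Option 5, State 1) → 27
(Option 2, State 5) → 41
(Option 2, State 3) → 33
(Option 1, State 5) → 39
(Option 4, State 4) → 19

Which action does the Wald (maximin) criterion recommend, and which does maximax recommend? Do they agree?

maximin → Option 3; maximax → Option 3 (agree)

Row minima: Option 1=-6, Option 2=-18, Option 3=5, Option 4=-17, Option 5=-2, Option 6=-6
Best worst-case = 5 → Option 3.
Row maxima: Option 1=39, Option 2=45, Option 3=50, Option 4=37, Option 5=33, Option 6=29
Best best-case = 50 → Option 3.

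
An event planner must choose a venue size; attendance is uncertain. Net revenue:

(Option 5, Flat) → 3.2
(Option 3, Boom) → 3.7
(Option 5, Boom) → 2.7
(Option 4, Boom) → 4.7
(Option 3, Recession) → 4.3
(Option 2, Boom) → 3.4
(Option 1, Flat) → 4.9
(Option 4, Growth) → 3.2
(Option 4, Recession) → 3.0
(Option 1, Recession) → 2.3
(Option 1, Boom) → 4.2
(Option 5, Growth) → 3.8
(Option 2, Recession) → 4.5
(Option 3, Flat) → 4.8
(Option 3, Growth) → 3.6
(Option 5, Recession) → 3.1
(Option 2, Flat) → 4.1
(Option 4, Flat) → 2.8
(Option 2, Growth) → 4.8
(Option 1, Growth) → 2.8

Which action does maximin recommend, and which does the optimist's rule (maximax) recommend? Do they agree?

Row minima: Option 1=2.3, Option 2=3.4, Option 3=3.6, Option 4=2.8, Option 5=2.7
Best worst-case = 3.6 → Option 3.
Row maxima: Option 1=4.9, Option 2=4.8, Option 3=4.8, Option 4=4.7, Option 5=3.8
Best best-case = 4.9 → Option 1.

maximin → Option 3; maximax → Option 1 (disagree)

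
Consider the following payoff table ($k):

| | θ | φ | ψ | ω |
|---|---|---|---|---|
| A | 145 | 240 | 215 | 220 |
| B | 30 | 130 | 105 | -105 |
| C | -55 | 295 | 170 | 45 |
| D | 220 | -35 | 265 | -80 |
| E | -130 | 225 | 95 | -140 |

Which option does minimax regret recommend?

A

Column bests: θ=220, φ=295, ψ=265, ω=220.
A regrets: 75, 55, 50, 0 → max 75
B regrets: 190, 165, 160, 325 → max 325
C regrets: 275, 0, 95, 175 → max 275
D regrets: 0, 330, 0, 300 → max 330
E regrets: 350, 70, 170, 360 → max 360
Smallest max regret = 75 → A.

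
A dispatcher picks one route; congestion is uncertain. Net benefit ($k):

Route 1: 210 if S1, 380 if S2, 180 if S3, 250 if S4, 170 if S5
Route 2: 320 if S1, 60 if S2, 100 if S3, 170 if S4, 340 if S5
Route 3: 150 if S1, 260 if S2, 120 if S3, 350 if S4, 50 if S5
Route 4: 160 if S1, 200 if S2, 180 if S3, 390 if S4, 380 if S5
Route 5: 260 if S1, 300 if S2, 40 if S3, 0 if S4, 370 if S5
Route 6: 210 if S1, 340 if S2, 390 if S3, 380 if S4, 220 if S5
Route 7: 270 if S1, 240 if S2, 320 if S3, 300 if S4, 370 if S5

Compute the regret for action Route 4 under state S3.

Best payoff under S3 is 390.
Regret = 390 − 180 = 210.

210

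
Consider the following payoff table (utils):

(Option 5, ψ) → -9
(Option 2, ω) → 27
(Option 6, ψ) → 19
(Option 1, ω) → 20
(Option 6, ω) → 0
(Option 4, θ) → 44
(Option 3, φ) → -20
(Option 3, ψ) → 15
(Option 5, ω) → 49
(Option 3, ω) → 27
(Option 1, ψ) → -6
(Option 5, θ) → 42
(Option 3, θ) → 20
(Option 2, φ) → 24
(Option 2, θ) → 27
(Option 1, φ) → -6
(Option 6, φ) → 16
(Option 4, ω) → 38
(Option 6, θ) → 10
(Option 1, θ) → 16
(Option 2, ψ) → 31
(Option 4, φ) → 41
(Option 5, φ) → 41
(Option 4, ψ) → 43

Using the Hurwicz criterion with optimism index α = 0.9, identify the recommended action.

Option 4

Option 1: 0.9·20 + 0.1·(-6) = 17.4
Option 2: 0.9·31 + 0.1·24 = 30.3
Option 3: 0.9·27 + 0.1·(-20) = 22.3
Option 4: 0.9·44 + 0.1·38 = 43.4
Option 5: 0.9·49 + 0.1·(-9) = 43.2
Option 6: 0.9·19 + 0.1·0 = 17.1
Highest Hurwicz score = 43.4 → Option 4.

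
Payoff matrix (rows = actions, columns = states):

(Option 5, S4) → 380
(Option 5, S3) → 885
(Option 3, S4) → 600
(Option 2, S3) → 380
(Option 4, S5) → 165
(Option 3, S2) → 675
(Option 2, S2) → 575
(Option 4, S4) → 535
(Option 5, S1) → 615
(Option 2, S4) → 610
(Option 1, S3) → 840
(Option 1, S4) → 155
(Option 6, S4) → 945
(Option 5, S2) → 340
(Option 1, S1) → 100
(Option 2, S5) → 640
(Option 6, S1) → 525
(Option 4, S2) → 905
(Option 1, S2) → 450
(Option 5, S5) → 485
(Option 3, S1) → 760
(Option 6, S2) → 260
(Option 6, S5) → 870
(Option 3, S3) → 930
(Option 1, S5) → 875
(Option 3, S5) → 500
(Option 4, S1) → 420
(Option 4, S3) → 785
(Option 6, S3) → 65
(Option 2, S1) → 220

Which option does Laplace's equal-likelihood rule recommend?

Row averages: Option 1=484, Option 2=485, Option 3=693, Option 4=562, Option 5=541, Option 6=533
Highest average = 693 → Option 3.

Option 3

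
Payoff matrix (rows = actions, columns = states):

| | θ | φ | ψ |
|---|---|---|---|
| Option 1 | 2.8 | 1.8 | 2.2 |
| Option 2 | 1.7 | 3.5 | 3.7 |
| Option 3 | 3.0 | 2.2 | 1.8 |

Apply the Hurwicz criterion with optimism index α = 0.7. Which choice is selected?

Option 1: 0.7·2.8 + 0.3·1.8 = 2.5
Option 2: 0.7·3.7 + 0.3·1.7 = 3.1
Option 3: 0.7·3.0 + 0.3·1.8 = 2.64
Highest Hurwicz score = 3.1 → Option 2.

Option 2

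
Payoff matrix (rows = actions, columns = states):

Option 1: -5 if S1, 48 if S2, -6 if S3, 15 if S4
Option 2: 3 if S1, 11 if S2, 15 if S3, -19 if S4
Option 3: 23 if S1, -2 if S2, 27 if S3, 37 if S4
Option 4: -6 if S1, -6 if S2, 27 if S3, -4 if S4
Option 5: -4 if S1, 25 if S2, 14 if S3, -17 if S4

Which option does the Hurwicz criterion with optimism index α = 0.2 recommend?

Option 1: 0.2·48 + 0.8·(-6) = 4.8
Option 2: 0.2·15 + 0.8·(-19) = -12.2
Option 3: 0.2·37 + 0.8·(-2) = 5.8
Option 4: 0.2·27 + 0.8·(-6) = 0.6
Option 5: 0.2·25 + 0.8·(-17) = -8.6
Highest Hurwicz score = 5.8 → Option 3.

Option 3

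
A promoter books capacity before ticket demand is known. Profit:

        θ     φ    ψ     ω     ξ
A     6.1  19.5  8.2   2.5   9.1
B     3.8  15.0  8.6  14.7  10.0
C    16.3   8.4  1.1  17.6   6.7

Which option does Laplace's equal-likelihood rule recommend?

B

Row averages: A=9.08, B=10.42, C=10.02
Highest average = 10.42 → B.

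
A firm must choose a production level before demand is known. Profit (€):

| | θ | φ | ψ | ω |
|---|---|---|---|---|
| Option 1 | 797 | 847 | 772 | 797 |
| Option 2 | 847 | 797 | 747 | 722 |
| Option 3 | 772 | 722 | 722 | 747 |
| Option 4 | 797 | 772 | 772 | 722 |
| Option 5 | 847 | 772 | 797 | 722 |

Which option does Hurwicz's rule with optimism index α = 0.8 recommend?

Option 1: 0.8·847 + 0.2·772 = 832
Option 2: 0.8·847 + 0.2·722 = 822
Option 3: 0.8·772 + 0.2·722 = 762
Option 4: 0.8·797 + 0.2·722 = 782
Option 5: 0.8·847 + 0.2·722 = 822
Highest Hurwicz score = 832 → Option 1.

Option 1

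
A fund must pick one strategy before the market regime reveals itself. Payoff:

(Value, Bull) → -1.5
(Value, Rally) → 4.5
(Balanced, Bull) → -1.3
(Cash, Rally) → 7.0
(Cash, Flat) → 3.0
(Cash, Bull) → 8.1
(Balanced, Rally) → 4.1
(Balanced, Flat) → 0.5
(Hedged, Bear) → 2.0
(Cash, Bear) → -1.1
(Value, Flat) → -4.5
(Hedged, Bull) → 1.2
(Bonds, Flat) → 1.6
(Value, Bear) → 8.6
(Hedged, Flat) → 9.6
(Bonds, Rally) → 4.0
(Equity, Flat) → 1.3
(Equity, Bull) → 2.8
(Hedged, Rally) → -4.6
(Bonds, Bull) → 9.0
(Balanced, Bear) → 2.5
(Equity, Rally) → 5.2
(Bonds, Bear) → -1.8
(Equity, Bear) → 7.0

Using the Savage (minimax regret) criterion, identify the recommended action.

Column bests: Bear=8.6, Flat=9.6, Bull=9.0, Rally=7.0.
Equity regrets: 1.6, 8.3, 6.2, 1.8 → max 8.3
Cash regrets: 9.7, 6.6, 0.9, 0.0 → max 9.7
Balanced regrets: 6.1, 9.1, 10.3, 2.9 → max 10.3
Hedged regrets: 6.6, 0.0, 7.8, 11.6 → max 11.6
Value regrets: 0.0, 14.1, 10.5, 2.5 → max 14.1
Bonds regrets: 10.4, 8.0, 0.0, 3.0 → max 10.4
Smallest max regret = 8.3 → Equity.

Equity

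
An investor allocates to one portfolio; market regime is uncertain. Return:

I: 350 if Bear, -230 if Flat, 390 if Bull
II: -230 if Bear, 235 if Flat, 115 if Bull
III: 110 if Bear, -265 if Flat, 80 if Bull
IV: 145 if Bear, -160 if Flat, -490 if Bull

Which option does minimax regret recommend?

I

Column bests: Bear=350, Flat=235, Bull=390.
I regrets: 0, 465, 0 → max 465
II regrets: 580, 0, 275 → max 580
III regrets: 240, 500, 310 → max 500
IV regrets: 205, 395, 880 → max 880
Smallest max regret = 465 → I.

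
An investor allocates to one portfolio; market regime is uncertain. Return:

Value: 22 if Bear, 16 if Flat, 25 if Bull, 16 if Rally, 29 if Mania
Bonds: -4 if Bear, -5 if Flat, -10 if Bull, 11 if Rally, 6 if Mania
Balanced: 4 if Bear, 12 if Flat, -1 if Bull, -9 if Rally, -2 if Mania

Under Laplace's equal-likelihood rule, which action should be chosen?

Value

Row averages: Value=21.6, Bonds=-0.4, Balanced=0.8
Highest average = 21.6 → Value.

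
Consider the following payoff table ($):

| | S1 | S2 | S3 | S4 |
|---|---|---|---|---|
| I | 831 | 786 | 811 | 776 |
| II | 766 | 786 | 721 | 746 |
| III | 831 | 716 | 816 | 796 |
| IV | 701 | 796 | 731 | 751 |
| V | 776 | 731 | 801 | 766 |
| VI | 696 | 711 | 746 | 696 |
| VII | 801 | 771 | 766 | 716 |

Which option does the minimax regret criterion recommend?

I

Column bests: S1=831, S2=796, S3=816, S4=796.
I regrets: 0, 10, 5, 20 → max 20
II regrets: 65, 10, 95, 50 → max 95
III regrets: 0, 80, 0, 0 → max 80
IV regrets: 130, 0, 85, 45 → max 130
V regrets: 55, 65, 15, 30 → max 65
VI regrets: 135, 85, 70, 100 → max 135
VII regrets: 30, 25, 50, 80 → max 80
Smallest max regret = 20 → I.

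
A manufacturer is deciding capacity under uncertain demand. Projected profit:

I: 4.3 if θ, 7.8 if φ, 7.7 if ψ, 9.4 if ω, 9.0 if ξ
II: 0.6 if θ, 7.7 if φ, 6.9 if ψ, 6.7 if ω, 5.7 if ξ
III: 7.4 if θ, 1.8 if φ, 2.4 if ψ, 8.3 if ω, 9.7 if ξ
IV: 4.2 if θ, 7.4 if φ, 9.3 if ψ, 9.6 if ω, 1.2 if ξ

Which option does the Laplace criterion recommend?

I

Row averages: I=7.64, II=5.52, III=5.92, IV=6.34
Highest average = 7.64 → I.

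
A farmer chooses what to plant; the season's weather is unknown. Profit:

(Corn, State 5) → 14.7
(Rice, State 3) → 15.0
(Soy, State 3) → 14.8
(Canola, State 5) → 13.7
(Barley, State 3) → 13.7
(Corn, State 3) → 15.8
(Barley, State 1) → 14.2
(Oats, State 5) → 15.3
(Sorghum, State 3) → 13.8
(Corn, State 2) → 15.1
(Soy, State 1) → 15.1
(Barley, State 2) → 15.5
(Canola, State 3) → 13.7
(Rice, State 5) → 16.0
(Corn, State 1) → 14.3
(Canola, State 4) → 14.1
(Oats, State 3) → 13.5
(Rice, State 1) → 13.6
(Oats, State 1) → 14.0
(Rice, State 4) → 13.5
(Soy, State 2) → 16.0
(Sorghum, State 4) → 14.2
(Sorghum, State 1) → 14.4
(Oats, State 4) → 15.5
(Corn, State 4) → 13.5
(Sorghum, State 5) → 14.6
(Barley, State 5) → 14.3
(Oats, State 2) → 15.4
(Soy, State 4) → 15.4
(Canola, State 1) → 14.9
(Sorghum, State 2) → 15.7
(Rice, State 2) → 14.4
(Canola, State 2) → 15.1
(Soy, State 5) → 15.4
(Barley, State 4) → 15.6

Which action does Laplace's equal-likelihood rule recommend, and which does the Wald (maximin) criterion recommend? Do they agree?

Row averages: Soy=15.34, Rice=14.5, Canola=14.3, Sorghum=14.54, Barley=14.66, Corn=14.68, Oats=14.74
Highest average = 15.34 → Soy.
Row minima: Soy=14.8, Rice=13.5, Canola=13.7, Sorghum=13.8, Barley=13.7, Corn=13.5, Oats=13.5
Best worst-case = 14.8 → Soy.

laplace → Soy; maximin → Soy (agree)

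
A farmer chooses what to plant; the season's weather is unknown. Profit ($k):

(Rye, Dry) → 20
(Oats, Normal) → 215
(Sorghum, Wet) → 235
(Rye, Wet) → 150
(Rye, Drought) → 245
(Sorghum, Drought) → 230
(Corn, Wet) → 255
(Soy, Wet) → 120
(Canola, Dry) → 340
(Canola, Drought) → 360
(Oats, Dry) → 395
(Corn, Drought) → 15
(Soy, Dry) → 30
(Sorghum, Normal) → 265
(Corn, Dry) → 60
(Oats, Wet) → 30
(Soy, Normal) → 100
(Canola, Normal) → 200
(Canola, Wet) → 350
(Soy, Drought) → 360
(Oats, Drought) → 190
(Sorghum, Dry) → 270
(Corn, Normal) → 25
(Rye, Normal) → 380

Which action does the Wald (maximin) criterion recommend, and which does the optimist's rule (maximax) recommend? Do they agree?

Row minima: Rye=20, Soy=30, Oats=30, Sorghum=230, Canola=200, Corn=15
Best worst-case = 230 → Sorghum.
Row maxima: Rye=380, Soy=360, Oats=395, Sorghum=270, Canola=360, Corn=255
Best best-case = 395 → Oats.

maximin → Sorghum; maximax → Oats (disagree)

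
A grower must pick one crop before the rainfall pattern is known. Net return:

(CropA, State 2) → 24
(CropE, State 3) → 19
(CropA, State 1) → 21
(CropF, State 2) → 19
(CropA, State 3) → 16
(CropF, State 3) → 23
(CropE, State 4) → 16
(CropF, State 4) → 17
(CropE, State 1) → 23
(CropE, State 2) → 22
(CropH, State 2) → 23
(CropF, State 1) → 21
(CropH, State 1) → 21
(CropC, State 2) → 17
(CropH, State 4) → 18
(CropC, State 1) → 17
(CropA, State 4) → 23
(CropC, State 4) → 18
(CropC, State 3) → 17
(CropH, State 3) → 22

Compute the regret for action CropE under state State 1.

0

Best payoff under State 1 is 23.
Regret = 23 − 23 = 0.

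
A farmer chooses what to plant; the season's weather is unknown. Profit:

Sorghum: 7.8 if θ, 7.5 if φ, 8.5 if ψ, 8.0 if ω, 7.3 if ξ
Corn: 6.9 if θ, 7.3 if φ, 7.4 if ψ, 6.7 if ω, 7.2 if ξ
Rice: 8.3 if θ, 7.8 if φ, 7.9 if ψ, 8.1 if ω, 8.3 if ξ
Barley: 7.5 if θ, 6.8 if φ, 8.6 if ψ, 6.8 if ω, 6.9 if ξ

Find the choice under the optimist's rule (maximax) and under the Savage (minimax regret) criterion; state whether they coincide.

Row maxima: Sorghum=8.5, Corn=7.4, Rice=8.3, Barley=8.6
Best best-case = 8.6 → Barley.
Column bests: θ=8.3, φ=7.8, ψ=8.6, ω=8.1, ξ=8.3.
Sorghum regrets: 0.5, 0.3, 0.1, 0.1, 1.0 → max 1.0
Corn regrets: 1.4, 0.5, 1.2, 1.4, 1.1 → max 1.4
Rice regrets: 0.0, 0.0, 0.7, 0.0, 0.0 → max 0.7
Barley regrets: 0.8, 1.0, 0.0, 1.3, 1.4 → max 1.4
Smallest max regret = 0.7 → Rice.

maximax → Barley; minimax regret → Rice (disagree)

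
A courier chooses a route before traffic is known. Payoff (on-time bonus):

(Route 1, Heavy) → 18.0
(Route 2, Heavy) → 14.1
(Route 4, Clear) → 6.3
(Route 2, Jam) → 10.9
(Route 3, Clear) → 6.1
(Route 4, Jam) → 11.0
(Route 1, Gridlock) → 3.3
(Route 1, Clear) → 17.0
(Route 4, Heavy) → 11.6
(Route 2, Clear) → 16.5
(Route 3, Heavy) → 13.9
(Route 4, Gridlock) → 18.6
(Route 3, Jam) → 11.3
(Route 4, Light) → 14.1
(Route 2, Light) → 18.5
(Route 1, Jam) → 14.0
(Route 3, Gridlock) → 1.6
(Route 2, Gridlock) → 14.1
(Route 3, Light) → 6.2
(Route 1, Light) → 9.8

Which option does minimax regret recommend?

Column bests: Clear=17.0, Light=18.5, Heavy=18.0, Jam=14.0, Gridlock=18.6.
Route 1 regrets: 0.0, 8.7, 0.0, 0.0, 15.3 → max 15.3
Route 2 regrets: 0.5, 0.0, 3.9, 3.1, 4.5 → max 4.5
Route 3 regrets: 10.9, 12.3, 4.1, 2.7, 17.0 → max 17.0
Route 4 regrets: 10.7, 4.4, 6.4, 3.0, 0.0 → max 10.7
Smallest max regret = 4.5 → Route 2.

Route 2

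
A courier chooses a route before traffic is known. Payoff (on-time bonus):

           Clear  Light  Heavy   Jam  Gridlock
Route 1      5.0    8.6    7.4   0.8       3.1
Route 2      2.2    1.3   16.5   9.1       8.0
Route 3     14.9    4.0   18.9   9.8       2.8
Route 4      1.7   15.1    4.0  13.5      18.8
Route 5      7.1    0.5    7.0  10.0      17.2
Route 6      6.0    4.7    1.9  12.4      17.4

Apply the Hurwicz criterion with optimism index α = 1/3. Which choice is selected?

Route 1: 1/3·8.6 + 2/3·0.8 = 3.4
Route 2: 1/3·16.5 + 2/3·1.3 = 191/30
Route 3: 1/3·18.9 + 2/3·2.8 = 49/6
Route 4: 1/3·18.8 + 2/3·1.7 = 7.4
Route 5: 1/3·17.2 + 2/3·0.5 = 91/15
Route 6: 1/3·17.4 + 2/3·1.9 = 106/15
Highest Hurwicz score = 49/6 → Route 3.

Route 3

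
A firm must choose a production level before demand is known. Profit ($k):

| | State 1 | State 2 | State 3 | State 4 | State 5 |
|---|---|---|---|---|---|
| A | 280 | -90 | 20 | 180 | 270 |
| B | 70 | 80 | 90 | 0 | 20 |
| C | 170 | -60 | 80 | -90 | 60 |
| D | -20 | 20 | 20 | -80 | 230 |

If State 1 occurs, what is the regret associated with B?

Best payoff under State 1 is 280.
Regret = 280 − 70 = 210.

210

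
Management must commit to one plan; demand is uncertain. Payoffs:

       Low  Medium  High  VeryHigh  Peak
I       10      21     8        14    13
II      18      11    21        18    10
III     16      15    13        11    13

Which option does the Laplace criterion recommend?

II

Row averages: I=13.2, II=15.6, III=13.6
Highest average = 15.6 → II.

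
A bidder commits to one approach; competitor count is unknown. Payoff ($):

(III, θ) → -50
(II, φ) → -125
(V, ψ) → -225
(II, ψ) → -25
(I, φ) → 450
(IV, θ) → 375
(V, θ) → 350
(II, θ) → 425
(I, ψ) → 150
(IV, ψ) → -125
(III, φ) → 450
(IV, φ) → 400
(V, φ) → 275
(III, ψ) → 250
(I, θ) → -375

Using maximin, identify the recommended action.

III

Row minima: I=-375, II=-125, III=-50, IV=-125, V=-225
Best worst-case = -50 → III.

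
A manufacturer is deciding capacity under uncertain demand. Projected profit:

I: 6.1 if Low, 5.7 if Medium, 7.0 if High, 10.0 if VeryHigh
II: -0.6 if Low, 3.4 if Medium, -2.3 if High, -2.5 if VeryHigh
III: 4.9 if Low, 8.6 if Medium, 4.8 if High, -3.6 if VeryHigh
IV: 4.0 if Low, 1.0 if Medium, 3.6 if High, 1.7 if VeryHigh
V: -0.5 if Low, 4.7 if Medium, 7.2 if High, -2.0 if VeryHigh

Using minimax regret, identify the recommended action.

Column bests: Low=6.1, Medium=8.6, High=7.2, VeryHigh=10.0.
I regrets: 0.0, 2.9, 0.2, 0.0 → max 2.9
II regrets: 6.7, 5.2, 9.5, 12.5 → max 12.5
III regrets: 1.2, 0.0, 2.4, 13.6 → max 13.6
IV regrets: 2.1, 7.6, 3.6, 8.3 → max 8.3
V regrets: 6.6, 3.9, 0.0, 12.0 → max 12.0
Smallest max regret = 2.9 → I.

I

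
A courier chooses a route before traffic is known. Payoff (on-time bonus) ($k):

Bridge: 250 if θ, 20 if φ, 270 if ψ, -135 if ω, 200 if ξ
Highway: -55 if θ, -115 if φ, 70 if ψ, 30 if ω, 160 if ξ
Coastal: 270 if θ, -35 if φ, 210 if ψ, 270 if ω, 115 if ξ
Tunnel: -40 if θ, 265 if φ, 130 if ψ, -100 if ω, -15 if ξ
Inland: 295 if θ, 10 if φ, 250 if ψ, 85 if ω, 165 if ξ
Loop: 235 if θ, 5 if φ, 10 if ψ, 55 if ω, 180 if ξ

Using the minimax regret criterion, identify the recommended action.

Column bests: θ=295, φ=265, ψ=270, ω=270, ξ=200.
Bridge regrets: 45, 245, 0, 405, 0 → max 405
Highway regrets: 350, 380, 200, 240, 40 → max 380
Coastal regrets: 25, 300, 60, 0, 85 → max 300
Tunnel regrets: 335, 0, 140, 370, 215 → max 370
Inland regrets: 0, 255, 20, 185, 35 → max 255
Loop regrets: 60, 260, 260, 215, 20 → max 260
Smallest max regret = 255 → Inland.

Inland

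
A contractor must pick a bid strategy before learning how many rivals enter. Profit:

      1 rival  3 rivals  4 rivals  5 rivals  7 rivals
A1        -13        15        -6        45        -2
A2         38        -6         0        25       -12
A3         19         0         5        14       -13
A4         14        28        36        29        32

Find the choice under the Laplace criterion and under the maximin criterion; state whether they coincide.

Row averages: A1=7.8, A2=9, A3=5, A4=27.8
Highest average = 27.8 → A4.
Row minima: A1=-13, A2=-12, A3=-13, A4=14
Best worst-case = 14 → A4.

laplace → A4; maximin → A4 (agree)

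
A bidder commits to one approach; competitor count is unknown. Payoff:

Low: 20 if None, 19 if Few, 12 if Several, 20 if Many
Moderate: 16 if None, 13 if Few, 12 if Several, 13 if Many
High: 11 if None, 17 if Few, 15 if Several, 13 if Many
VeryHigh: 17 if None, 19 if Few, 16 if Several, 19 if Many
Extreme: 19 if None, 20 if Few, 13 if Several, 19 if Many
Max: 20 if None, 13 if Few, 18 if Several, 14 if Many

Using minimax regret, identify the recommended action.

VeryHigh

Column bests: None=20, Few=20, Several=18, Many=20.
Low regrets: 0, 1, 6, 0 → max 6
Moderate regrets: 4, 7, 6, 7 → max 7
High regrets: 9, 3, 3, 7 → max 9
VeryHigh regrets: 3, 1, 2, 1 → max 3
Extreme regrets: 1, 0, 5, 1 → max 5
Max regrets: 0, 7, 0, 6 → max 7
Smallest max regret = 3 → VeryHigh.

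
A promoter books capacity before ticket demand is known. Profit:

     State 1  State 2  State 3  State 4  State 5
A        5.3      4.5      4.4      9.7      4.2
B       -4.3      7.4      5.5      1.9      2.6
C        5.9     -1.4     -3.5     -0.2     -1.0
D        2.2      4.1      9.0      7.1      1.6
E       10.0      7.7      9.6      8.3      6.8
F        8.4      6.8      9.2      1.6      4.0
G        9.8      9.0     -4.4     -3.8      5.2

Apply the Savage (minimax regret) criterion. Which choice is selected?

Column bests: State 1=10.0, State 2=9.0, State 3=9.6, State 4=9.7, State 5=6.8.
A regrets: 4.7, 4.5, 5.2, 0.0, 2.6 → max 5.2
B regrets: 14.3, 1.6, 4.1, 7.8, 4.2 → max 14.3
C regrets: 4.1, 10.4, 13.1, 9.9, 7.8 → max 13.1
D regrets: 7.8, 4.9, 0.6, 2.6, 5.2 → max 7.8
E regrets: 0.0, 1.3, 0.0, 1.4, 0.0 → max 1.4
F regrets: 1.6, 2.2, 0.4, 8.1, 2.8 → max 8.1
G regrets: 0.2, 0.0, 14.0, 13.5, 1.6 → max 14.0
Smallest max regret = 1.4 → E.

E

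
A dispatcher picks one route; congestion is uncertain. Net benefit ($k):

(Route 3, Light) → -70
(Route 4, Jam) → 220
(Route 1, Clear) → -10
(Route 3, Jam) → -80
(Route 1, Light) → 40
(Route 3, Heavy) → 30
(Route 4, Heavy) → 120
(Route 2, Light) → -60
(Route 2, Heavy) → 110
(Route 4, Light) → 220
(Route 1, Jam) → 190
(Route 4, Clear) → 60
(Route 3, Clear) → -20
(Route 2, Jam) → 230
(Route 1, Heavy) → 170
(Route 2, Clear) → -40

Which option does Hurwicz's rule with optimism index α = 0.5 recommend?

Route 1: 0.5·190 + 0.5·(-10) = 90
Route 2: 0.5·230 + 0.5·(-60) = 85
Route 3: 0.5·30 + 0.5·(-80) = -25
Route 4: 0.5·220 + 0.5·60 = 140
Highest Hurwicz score = 140 → Route 4.

Route 4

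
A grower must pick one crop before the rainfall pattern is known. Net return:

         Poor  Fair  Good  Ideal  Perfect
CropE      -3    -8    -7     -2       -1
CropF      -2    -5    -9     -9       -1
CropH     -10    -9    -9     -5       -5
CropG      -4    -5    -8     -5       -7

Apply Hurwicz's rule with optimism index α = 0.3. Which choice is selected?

CropE

CropE: 0.3·(-1) + 0.7·(-8) = -5.9
CropF: 0.3·(-1) + 0.7·(-9) = -6.6
CropH: 0.3·(-5) + 0.7·(-10) = -8.5
CropG: 0.3·(-4) + 0.7·(-8) = -6.8
Highest Hurwicz score = -5.9 → CropE.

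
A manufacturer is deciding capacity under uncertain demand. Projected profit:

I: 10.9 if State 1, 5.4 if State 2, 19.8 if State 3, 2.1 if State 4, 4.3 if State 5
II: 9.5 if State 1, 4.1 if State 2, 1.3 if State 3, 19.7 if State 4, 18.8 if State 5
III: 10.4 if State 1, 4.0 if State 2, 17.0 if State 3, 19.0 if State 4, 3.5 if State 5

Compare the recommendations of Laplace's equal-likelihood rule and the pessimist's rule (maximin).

Row averages: I=8.5, II=10.68, III=10.78
Highest average = 10.78 → III.
Row minima: I=2.1, II=1.3, III=3.5
Best worst-case = 3.5 → III.

laplace → III; maximin → III (agree)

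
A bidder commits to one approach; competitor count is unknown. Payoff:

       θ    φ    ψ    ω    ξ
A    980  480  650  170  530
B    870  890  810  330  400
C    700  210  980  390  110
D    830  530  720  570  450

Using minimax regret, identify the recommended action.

Column bests: θ=980, φ=890, ψ=980, ω=570, ξ=530.
A regrets: 0, 410, 330, 400, 0 → max 410
B regrets: 110, 0, 170, 240, 130 → max 240
C regrets: 280, 680, 0, 180, 420 → max 680
D regrets: 150, 360, 260, 0, 80 → max 360
Smallest max regret = 240 → B.

B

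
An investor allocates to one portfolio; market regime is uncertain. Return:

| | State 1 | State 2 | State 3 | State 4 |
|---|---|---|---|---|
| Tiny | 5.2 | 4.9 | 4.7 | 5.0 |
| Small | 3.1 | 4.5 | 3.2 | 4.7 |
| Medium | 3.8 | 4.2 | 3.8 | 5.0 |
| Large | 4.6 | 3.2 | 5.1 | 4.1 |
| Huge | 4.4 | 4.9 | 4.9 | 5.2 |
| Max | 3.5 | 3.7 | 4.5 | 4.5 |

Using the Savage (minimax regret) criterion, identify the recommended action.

Tiny

Column bests: State 1=5.2, State 2=4.9, State 3=5.1, State 4=5.2.
Tiny regrets: 0.0, 0.0, 0.4, 0.2 → max 0.4
Small regrets: 2.1, 0.4, 1.9, 0.5 → max 2.1
Medium regrets: 1.4, 0.7, 1.3, 0.2 → max 1.4
Large regrets: 0.6, 1.7, 0.0, 1.1 → max 1.7
Huge regrets: 0.8, 0.0, 0.2, 0.0 → max 0.8
Max regrets: 1.7, 1.2, 0.6, 0.7 → max 1.7
Smallest max regret = 0.4 → Tiny.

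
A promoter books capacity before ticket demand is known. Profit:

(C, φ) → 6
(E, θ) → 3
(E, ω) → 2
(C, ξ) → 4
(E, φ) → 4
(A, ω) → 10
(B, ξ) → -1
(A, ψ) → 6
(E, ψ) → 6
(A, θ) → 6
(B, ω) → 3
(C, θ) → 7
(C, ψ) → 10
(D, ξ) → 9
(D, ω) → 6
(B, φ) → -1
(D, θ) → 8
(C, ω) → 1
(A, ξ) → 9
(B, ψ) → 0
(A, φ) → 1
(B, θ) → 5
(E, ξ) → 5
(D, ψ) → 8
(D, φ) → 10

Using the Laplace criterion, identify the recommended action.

D

Row averages: A=6.4, B=1.2, C=5.6, D=8.2, E=4
Highest average = 8.2 → D.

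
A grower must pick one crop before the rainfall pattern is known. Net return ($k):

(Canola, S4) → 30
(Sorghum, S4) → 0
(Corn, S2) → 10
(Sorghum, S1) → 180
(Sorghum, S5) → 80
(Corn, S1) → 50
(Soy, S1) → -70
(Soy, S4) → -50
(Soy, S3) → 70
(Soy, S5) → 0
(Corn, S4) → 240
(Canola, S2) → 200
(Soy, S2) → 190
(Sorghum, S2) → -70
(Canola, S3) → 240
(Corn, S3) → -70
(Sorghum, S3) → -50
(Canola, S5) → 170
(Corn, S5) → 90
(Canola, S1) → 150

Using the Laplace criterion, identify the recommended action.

Row averages: Sorghum=28, Canola=158, Soy=28, Corn=64
Highest average = 158 → Canola.

Canola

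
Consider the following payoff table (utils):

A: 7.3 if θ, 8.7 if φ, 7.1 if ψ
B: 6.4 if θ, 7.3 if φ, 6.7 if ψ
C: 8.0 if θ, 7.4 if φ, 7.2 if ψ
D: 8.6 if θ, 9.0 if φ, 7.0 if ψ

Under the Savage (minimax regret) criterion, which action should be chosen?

Column bests: θ=8.6, φ=9.0, ψ=7.2.
A regrets: 1.3, 0.3, 0.1 → max 1.3
B regrets: 2.2, 1.7, 0.5 → max 2.2
C regrets: 0.6, 1.6, 0.0 → max 1.6
D regrets: 0.0, 0.0, 0.2 → max 0.2
Smallest max regret = 0.2 → D.

D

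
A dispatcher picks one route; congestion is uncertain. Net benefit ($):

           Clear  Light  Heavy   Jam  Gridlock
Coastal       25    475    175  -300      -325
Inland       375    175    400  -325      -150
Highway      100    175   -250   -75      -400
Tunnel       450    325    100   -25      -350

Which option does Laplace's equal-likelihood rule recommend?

Row averages: Coastal=10, Inland=95, Highway=-90, Tunnel=100
Highest average = 100 → Tunnel.

Tunnel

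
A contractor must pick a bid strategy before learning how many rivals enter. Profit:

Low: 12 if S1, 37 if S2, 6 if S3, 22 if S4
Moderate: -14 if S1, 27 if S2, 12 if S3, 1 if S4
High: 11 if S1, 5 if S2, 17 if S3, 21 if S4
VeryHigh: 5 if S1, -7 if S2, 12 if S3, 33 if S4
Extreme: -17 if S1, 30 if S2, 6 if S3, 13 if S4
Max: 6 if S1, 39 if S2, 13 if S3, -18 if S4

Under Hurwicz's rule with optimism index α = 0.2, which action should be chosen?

Low: 0.2·37 + 0.8·6 = 12.2
Moderate: 0.2·27 + 0.8·(-14) = -5.8
High: 0.2·21 + 0.8·5 = 8.2
VeryHigh: 0.2·33 + 0.8·(-7) = 1
Extreme: 0.2·30 + 0.8·(-17) = -7.6
Max: 0.2·39 + 0.8·(-18) = -6.6
Highest Hurwicz score = 12.2 → Low.

Low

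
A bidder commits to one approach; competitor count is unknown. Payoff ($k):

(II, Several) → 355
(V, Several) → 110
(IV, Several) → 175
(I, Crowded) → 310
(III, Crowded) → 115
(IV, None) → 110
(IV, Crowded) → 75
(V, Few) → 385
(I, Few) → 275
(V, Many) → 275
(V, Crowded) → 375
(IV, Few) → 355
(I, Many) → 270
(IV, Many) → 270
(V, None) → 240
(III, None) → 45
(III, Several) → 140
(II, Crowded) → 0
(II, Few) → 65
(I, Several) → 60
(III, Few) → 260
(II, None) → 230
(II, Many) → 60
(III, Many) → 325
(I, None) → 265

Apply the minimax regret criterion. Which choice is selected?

V

Column bests: None=265, Few=385, Several=355, Many=325, Crowded=375.
I regrets: 0, 110, 295, 55, 65 → max 295
II regrets: 35, 320, 0, 265, 375 → max 375
III regrets: 220, 125, 215, 0, 260 → max 260
IV regrets: 155, 30, 180, 55, 300 → max 300
V regrets: 25, 0, 245, 50, 0 → max 245
Smallest max regret = 245 → V.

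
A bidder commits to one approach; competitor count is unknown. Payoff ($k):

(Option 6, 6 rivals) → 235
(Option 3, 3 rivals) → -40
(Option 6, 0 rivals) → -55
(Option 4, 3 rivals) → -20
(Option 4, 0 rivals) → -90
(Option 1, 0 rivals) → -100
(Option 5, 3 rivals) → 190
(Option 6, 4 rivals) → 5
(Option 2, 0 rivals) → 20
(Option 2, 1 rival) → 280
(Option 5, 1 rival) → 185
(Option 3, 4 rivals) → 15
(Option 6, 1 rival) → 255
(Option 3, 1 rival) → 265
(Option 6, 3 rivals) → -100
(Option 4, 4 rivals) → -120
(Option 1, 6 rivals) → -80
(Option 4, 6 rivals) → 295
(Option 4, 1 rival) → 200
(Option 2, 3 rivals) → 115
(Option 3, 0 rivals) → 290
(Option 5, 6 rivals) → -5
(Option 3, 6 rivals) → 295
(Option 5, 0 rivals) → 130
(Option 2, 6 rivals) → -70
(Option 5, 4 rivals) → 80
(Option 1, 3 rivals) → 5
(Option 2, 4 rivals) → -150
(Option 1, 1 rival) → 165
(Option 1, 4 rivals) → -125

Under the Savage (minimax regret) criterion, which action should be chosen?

Column bests: 0 rivals=290, 1 rival=280, 3 rivals=190, 4 rivals=80, 6 rivals=295.
Option 1 regrets: 390, 115, 185, 205, 375 → max 390
Option 2 regrets: 270, 0, 75, 230, 365 → max 365
Option 3 regrets: 0, 15, 230, 65, 0 → max 230
Option 4 regrets: 380, 80, 210, 200, 0 → max 380
Option 5 regrets: 160, 95, 0, 0, 300 → max 300
Option 6 regrets: 345, 25, 290, 75, 60 → max 345
Smallest max regret = 230 → Option 3.

Option 3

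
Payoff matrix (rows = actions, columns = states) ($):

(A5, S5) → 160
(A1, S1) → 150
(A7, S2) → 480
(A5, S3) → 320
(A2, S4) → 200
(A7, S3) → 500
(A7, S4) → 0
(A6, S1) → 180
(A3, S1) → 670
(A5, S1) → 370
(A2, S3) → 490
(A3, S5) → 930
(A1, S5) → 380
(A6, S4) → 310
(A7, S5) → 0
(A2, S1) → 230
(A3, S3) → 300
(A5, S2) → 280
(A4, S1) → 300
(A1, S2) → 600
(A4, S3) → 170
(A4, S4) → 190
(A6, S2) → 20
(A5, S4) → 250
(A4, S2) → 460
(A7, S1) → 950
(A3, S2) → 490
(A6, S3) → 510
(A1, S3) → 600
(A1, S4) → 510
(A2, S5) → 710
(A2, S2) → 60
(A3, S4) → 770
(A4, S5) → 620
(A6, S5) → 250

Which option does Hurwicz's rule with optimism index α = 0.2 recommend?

A3

A1: 0.2·600 + 0.8·150 = 240
A2: 0.2·710 + 0.8·60 = 190
A3: 0.2·930 + 0.8·300 = 426
A4: 0.2·620 + 0.8·170 = 260
A5: 0.2·370 + 0.8·160 = 202
A6: 0.2·510 + 0.8·20 = 118
A7: 0.2·950 + 0.8·0 = 190
Highest Hurwicz score = 426 → A3.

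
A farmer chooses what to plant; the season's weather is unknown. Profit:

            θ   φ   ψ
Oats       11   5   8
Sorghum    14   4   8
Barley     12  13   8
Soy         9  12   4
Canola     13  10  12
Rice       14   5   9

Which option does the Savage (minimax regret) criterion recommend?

Canola

Column bests: θ=14, φ=13, ψ=12.
Oats regrets: 3, 8, 4 → max 8
Sorghum regrets: 0, 9, 4 → max 9
Barley regrets: 2, 0, 4 → max 4
Soy regrets: 5, 1, 8 → max 8
Canola regrets: 1, 3, 0 → max 3
Rice regrets: 0, 8, 3 → max 8
Smallest max regret = 3 → Canola.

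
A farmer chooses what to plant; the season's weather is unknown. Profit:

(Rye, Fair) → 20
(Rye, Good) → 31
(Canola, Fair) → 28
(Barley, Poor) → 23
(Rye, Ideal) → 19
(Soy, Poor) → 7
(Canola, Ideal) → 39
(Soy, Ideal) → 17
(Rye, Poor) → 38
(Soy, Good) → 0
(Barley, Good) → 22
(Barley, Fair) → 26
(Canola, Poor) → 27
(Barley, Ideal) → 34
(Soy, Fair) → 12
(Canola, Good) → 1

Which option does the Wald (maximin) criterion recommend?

Row minima: Rye=19, Canola=1, Soy=0, Barley=22
Best worst-case = 22 → Barley.

Barley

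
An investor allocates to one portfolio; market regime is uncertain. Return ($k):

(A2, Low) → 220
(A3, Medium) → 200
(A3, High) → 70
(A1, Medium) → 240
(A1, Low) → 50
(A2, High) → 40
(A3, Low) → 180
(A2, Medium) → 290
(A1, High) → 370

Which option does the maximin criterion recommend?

A3

Row minima: A1=50, A2=40, A3=70
Best worst-case = 70 → A3.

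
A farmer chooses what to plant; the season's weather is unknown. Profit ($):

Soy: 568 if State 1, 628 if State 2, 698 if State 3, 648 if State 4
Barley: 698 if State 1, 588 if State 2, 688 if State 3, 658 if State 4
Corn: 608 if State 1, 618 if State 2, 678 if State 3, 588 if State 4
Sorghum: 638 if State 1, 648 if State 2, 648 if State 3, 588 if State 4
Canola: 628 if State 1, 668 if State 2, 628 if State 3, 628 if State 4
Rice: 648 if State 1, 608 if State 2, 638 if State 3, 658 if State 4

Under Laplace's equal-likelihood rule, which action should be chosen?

Barley

Row averages: Soy=635.5, Barley=658, Corn=623, Sorghum=630.5, Canola=638, Rice=638
Highest average = 658 → Barley.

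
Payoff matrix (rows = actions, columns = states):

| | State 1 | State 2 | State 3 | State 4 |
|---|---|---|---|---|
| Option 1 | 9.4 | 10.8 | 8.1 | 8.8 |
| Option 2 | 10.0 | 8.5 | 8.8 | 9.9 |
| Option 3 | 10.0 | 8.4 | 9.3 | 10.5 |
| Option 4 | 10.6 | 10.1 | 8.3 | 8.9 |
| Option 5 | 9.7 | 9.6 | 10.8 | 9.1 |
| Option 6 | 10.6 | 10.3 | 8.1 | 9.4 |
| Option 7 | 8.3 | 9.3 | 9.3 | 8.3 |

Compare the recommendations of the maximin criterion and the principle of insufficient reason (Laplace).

maximin → Option 5; laplace → Option 5 (agree)

Row minima: Option 1=8.1, Option 2=8.5, Option 3=8.4, Option 4=8.3, Option 5=9.1, Option 6=8.1, Option 7=8.3
Best worst-case = 9.1 → Option 5.
Row averages: Option 1=9.275, Option 2=9.3, Option 3=9.55, Option 4=9.475, Option 5=9.8, Option 6=9.6, Option 7=8.8
Highest average = 9.8 → Option 5.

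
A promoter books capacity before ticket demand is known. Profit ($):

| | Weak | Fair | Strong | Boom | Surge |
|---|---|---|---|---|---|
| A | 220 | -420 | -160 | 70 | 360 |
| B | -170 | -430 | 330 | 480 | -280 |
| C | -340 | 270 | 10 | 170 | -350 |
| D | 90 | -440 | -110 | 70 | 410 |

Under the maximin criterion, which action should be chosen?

C

Row minima: A=-420, B=-430, C=-350, D=-440
Best worst-case = -350 → C.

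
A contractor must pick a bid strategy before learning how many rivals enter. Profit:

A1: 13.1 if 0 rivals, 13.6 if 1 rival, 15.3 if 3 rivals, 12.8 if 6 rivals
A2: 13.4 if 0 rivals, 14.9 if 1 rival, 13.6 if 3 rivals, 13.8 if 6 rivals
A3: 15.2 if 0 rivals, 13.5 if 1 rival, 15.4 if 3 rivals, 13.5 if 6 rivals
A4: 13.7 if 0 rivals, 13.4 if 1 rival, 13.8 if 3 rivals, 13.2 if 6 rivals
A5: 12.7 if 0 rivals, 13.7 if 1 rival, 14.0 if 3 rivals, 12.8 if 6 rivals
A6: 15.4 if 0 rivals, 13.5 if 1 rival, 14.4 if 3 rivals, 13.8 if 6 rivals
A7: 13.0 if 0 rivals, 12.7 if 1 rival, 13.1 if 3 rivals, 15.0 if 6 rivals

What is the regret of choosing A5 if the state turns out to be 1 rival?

1.2

Best payoff under 1 rival is 14.9.
Regret = 14.9 − 13.7 = 1.2.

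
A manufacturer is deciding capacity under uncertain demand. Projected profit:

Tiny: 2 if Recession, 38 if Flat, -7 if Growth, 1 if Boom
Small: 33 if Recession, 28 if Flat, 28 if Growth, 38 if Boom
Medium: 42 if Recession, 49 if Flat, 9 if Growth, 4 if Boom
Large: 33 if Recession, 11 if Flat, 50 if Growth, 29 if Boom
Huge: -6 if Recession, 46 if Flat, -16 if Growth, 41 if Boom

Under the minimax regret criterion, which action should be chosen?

Column bests: Recession=42, Flat=49, Growth=50, Boom=41.
Tiny regrets: 40, 11, 57, 40 → max 57
Small regrets: 9, 21, 22, 3 → max 22
Medium regrets: 0, 0, 41, 37 → max 41
Large regrets: 9, 38, 0, 12 → max 38
Huge regrets: 48, 3, 66, 0 → max 66
Smallest max regret = 22 → Small.

Small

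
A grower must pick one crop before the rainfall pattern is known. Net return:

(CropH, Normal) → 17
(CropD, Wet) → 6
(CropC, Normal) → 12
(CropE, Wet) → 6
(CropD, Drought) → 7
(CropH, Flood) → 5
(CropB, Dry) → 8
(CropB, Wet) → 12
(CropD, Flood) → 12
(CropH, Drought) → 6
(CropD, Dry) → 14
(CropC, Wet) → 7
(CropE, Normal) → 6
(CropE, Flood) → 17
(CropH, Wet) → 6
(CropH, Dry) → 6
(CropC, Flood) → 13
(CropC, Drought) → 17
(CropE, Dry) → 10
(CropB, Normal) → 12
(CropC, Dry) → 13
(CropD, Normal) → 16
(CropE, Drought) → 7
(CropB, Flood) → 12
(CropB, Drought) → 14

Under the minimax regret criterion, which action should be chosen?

Column bests: Drought=17, Dry=14, Normal=17, Wet=12, Flood=17.
CropC regrets: 0, 1, 5, 5, 4 → max 5
CropH regrets: 11, 8, 0, 6, 12 → max 12
CropE regrets: 10, 4, 11, 6, 0 → max 11
CropD regrets: 10, 0, 1, 6, 5 → max 10
CropB regrets: 3, 6, 5, 0, 5 → max 6
Smallest max regret = 5 → CropC.

CropC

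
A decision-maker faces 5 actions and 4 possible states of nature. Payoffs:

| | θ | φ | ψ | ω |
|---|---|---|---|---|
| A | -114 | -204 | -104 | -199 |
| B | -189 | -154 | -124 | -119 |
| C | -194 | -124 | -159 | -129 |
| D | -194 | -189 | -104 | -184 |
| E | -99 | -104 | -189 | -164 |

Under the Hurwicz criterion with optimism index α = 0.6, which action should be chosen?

E

A: 0.6·(-104) + 0.4·(-204) = -144
B: 0.6·(-119) + 0.4·(-189) = -147
C: 0.6·(-124) + 0.4·(-194) = -152
D: 0.6·(-104) + 0.4·(-194) = -140
E: 0.6·(-99) + 0.4·(-189) = -135
Highest Hurwicz score = -135 → E.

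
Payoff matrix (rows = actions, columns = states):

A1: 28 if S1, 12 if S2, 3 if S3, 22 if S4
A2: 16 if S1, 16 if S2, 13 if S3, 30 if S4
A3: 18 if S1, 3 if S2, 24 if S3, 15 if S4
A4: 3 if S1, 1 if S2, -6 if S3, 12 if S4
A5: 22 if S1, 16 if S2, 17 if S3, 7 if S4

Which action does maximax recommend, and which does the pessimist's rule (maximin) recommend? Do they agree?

Row maxima: A1=28, A2=30, A3=24, A4=12, A5=22
Best best-case = 30 → A2.
Row minima: A1=3, A2=13, A3=3, A4=-6, A5=7
Best worst-case = 13 → A2.

maximax → A2; maximin → A2 (agree)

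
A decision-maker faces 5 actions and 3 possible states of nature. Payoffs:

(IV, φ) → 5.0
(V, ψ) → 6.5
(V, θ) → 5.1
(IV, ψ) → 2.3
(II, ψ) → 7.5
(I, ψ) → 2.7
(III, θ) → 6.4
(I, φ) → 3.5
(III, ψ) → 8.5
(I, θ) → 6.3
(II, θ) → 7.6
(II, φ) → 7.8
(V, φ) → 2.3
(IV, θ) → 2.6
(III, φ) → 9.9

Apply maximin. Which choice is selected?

II

Row minima: I=2.7, II=7.5, III=6.4, IV=2.3, V=2.3
Best worst-case = 7.5 → II.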